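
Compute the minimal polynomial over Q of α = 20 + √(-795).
m_α(x) = x^2 - 40x + 1195

From α - 20 = √(-795), squaring gives (α - 20)^2 = -795, i.e. α^2 - 40α + 400 = -795, so α^2 - 40α + 1195 = 0. The discriminant of x^2 - 40x + 1195 is (-40)^2 - 4·(1195) = 1600 - 4780 = -3180, and 4·(-795) is not a perfect square in Q since -795 is squarefree and ≠ 1. Hence x^2 - 40x + 1195 is irreducible over Q and is the minimal polynomial of α.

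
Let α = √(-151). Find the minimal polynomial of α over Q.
m_α(x) = x^2 + 151

α satisfies α^2 + 151 = 0, so x^2 + 151 annihilates α. Since d = -151 is squarefree and ≠ 1, it is not a perfect square in Q, so x^2 + 151 has no rational root and is therefore irreducible over Q (a degree-2 polynomial over a field is irreducible iff it has no root). Hence m_α(x) = x^2 + 151.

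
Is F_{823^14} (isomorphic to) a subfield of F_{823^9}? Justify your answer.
No: F_{823^14} is not a subfield of F_{823^9}

F_{p^m} embeds in F_{p^n} iff m | n. Here 14 ∤ 9 (since 9 = 0·14 + 9 with remainder 9 ≠ 0), so F_{823^14} is not a subfield of F_{823^9}. Equivalently: if it were, the tower law would give 14 = [F_{823^14}:F_823] dividing [F_{823^9}:F_823] = 9, contradiction.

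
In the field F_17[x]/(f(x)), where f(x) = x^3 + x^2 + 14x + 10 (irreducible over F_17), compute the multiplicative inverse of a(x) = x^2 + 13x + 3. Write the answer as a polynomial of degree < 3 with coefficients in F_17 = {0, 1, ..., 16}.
a(x)^(-1) ≡ 15x^2 + 7x + 6 (mod f(x))

Since f is irreducible over F_17, F_17[x]/(f) is a field and a(x) ≠ 0 has an inverse. Apply the extended Euclidean algorithm to f(x) and a(x) in F_17[x]: f(x) = (x + 5)·a(x) + (14x + 12);  a(x) = (11x)·(14x + 12) + (3). The last nonzero remainder is the constant 3 = gcd(f, a) in F_17. Back-substituting through the division chain expresses 3 = s(x)·a(x) + t(x)·f(x) with s(x) ≡ 11x^2 + 4x + 1 (mod f), so (11x^2 + 4x + 1)·a(x) ≡ 3 (mod f). Multiplying by 3^(-1) ≡ 6 in F_17 gives a(x)^(-1) ≡ 6·(11x^2 + 4x + 1) ≡ 15x^2 + 7x + 6 (mod f). Check: (x^2 + 13x + 3)·(15x^2 + 7x + 6) = 15x^4 + 15x^3 + 6x^2 + 14x + 1 ≡ 1 (mod x^3 + x^2 + 14x + 10).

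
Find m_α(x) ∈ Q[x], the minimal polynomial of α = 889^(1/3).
m_α(x) = x^3 - 889

α satisfies α^3 = 889, so x^3 - 889 annihilates α. By the rational root test, a rational root p/q (in lowest terms) of x^3 - 889 would satisfy p^3 = 889 q^3, forcing q = 1 and p^3 = 889; but 889 is not a perfect cube, contradiction. A monic cubic over Q with no rational root is irreducible (any nontrivial factorization would include a linear factor). Hence x^3 - 889 is the minimal polynomial of α, and in particular [Q(α):Q] = 3.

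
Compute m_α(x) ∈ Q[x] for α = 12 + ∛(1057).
m_α(x) = x^3 - 36x^2 + 432x - 2785

Set β = α - 12 = ∛(1057), so β^3 = 1057. Then (α - 12)^3 - 1057 = 0, i.e. α is a root of g(x) = (x - 12)^3 - 1057 = x^3 - 36x^2 + 432x - 2785. Since g(x) = h(x - 12) where h(x) = x^3 - 1057, and h is irreducible over Q (because 1057 is not a perfect cube, so h has no rational root, and a monic cubic with no rational root is irreducible), g is also irreducible (irreducibility is preserved under the substitution x → x - 12). Hence m_α(x) = x^3 - 36x^2 + 432x - 2785.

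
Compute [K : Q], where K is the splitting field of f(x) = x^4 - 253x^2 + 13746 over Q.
[K : Q] = 4

Solving the quadratic in x^2: x^2 = (253 ± √(253^2 - 4·13746))/2 = (253 ± √9025)/2 = (253 ± 95)/2, giving x^2 = 174 or x^2 = 79. So f(x) = (x^2 - 174)(x^2 - 79) and the roots of f are ±√174, ±√79. Hence the splitting field is K = Q(√174, √79). Since 174 and 79 are distinct squarefree integers > 1, their product 13746 is not a perfect square, so √79 ∉ Q(√174). By the tower law [K:Q] = [Q(√174,√79):Q(√174)] · [Q(√174):Q] = 2 · 2 = 4.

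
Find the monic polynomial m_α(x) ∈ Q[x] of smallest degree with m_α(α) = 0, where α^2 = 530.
m_α(x) = x^2 - 530

α satisfies α^2 - 530 = 0, so x^2 - 530 annihilates α. Since d = 530 is squarefree and ≠ 1, it is not a perfect square in Q, so x^2 - 530 has no rational root and is therefore irreducible over Q (a degree-2 polynomial over a field is irreducible iff it has no root). Hence m_α(x) = x^2 - 530.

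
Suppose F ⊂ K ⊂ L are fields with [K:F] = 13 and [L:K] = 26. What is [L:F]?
[L:F] = 338

The tower law says that for any tower of field extensions F ⊂ K ⊂ L with finite degrees, [L:F] = [L:K] · [K:F]. Here this gives [L:F] = 26 · 13 = 338.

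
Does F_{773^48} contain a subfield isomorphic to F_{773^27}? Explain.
No: F_{773^27} is not a subfield of F_{773^48}

F_{p^m} embeds in F_{p^n} iff m | n. Here 27 ∤ 48 (since 48 = 1·27 + 21 with remainder 21 ≠ 0), so F_{773^27} is not a subfield of F_{773^48}. Equivalently: if it were, the tower law would give 27 = [F_{773^27}:F_773] dividing [F_{773^48}:F_773] = 48, contradiction.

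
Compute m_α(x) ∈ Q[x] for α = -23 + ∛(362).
m_α(x) = x^3 + 69x^2 + 1587x + 11805

Set β = α + 23 = ∛(362), so β^3 = 362. Then (α + 23)^3 - 362 = 0, i.e. α is a root of g(x) = (x + 23)^3 - 362 = x^3 + 69x^2 + 1587x + 11805. Since g(x) = h(x + 23) where h(x) = x^3 - 362, and h is irreducible over Q (because 362 is not a perfect cube, so h has no rational root, and a monic cubic with no rational root is irreducible), g is also irreducible (irreducibility is preserved under the substitution x → x + 23). Hence m_α(x) = x^3 + 69x^2 + 1587x + 11805.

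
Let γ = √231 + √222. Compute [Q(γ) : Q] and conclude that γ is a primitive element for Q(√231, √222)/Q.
[Q(γ) : Q] = 4 (equivalently, Q(γ) = Q(√231, √222))

Obviously Q(γ) ⊆ Q(√231, √222), and [Q(√231, √222):Q] = 4 (since 231, 222 are distinct squarefree integers > 1 with 51282 not a perfect square). To show equality we compute the minimal polynomial of γ. From γ = √231 + √222: γ^2 = 231 + 2√(51282) + 222 = 453 + 2√(51282), so γ^2 - 453 = 2√(51282); squaring, (γ^2 - 453)^2 = 4·51282, i.e. γ^4 - 906γ^2 + 205209 - 205128 = 0, i.e. γ^4 - 906γ^2 + 81 = 0. So γ is a root of x^4 - 906x^2 + 81. This polynomial is irreducible over Q: it has no rational root (each ±√231 ± √222 is irrational), and any factorization into two quadratics over Q would force √(51282) ∈ Q (pairing opposite roots) or √231, √222 ∈ Q (other pairings), all impossible. Hence [Q(γ):Q] = 4 = [Q(√231, √222):Q], so Q(γ) = Q(√231, √222).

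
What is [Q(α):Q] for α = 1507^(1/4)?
[Q(α):Q] = 4

α is a root of x^4 - 1507. By Eisenstein's criterion at the prime p = 11 (which divides the constant term 1507 but p^2 = 121 does not, since 1507 is squarefree), x^4 - 1507 is irreducible over Q. Hence [Q(α):Q] = 4.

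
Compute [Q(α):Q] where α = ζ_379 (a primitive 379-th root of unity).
[Q(α):Q] = 378

The minimal polynomial of ζ_379 over Q is the 379-th cyclotomic polynomial Φ_379(x), which is irreducible over Q and has degree φ(379) = 378. Hence [Q(α):Q] = φ(379) = 378.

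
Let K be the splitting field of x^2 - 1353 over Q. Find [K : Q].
[K : Q] = 2

f(x) = x^2 - 1353 factors as (x - √1353)(x + √1353). The splitting field is K = Q(√1353). Since 1353 is squarefree and > 1, it is not a perfect square, so x^2 - 1353 is irreducible over Q and [Q(√1353) : Q] = 2. Hence [K : Q] = 2.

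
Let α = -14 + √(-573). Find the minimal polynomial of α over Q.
m_α(x) = x^2 + 28x + 769

From α + 14 = √(-573), squaring gives (α + 14)^2 = -573, i.e. α^2 + 28α + 196 = -573, so α^2 + 28α + 769 = 0. The discriminant of x^2 + 28x + 769 is (28)^2 - 4·(769) = 784 - 3076 = -2292, and 4·(-573) is not a perfect square in Q since -573 is squarefree and ≠ 1. Hence x^2 + 28x + 769 is irreducible over Q and is the minimal polynomial of α.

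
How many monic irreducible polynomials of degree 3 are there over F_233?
There are 4216368 monic irreducible polynomials of degree 3 over F_233

Each element of F_{233^3} that lies in no proper subfield is a root of exactly one monic irreducible of degree 3 over F_233, and each such polynomial has 3 distinct roots in F_{233^3}. By Möbius inversion the count is N_233(3) = (1/3) Σ_{d|3} μ(3/d) · 233^d = (1/3)(μ(3)·233^1 + μ(1)·233^3) = 12649104/3 = 4216368.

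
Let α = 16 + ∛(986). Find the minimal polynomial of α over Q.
m_α(x) = x^3 - 48x^2 + 768x - 5082

Set β = α - 16 = ∛(986), so β^3 = 986. Then (α - 16)^3 - 986 = 0, i.e. α is a root of g(x) = (x - 16)^3 - 986 = x^3 - 48x^2 + 768x - 5082. Since g(x) = h(x - 16) where h(x) = x^3 - 986, and h is irreducible over Q (because 986 is not a perfect cube, so h has no rational root, and a monic cubic with no rational root is irreducible), g is also irreducible (irreducibility is preserved under the substitution x → x - 16). Hence m_α(x) = x^3 - 48x^2 + 768x - 5082.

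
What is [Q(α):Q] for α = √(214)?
[Q(α):Q] = 2

[Q(α):Q] equals the degree of the minimal polynomial of α. Here α^2 = 214 and x^2 - 214 is irreducible (d = 214 is squarefree, ≠ 1, hence not a square), so deg(m_α) = 2. Thus [Q(α):Q] = 2.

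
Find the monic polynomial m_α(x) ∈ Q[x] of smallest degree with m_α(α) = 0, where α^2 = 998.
m_α(x) = x^2 - 998

α satisfies α^2 - 998 = 0, so x^2 - 998 annihilates α. Since d = 998 is squarefree and ≠ 1, it is not a perfect square in Q, so x^2 - 998 has no rational root and is therefore irreducible over Q (a degree-2 polynomial over a field is irreducible iff it has no root). Hence m_α(x) = x^2 - 998.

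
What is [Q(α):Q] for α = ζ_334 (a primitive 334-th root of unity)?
[Q(α):Q] = 166

The minimal polynomial of ζ_334 over Q is the 334-th cyclotomic polynomial Φ_334(x), which is irreducible over Q and has degree φ(334) = 166. Hence [Q(α):Q] = φ(334) = 166.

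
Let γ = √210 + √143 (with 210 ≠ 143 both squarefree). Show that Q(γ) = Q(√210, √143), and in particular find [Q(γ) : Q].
[Q(γ) : Q] = 4 (equivalently, Q(γ) = Q(√210, √143))

Obviously Q(γ) ⊆ Q(√210, √143), and [Q(√210, √143):Q] = 4 (since 210, 143 are distinct squarefree integers > 1 with 30030 not a perfect square). To show equality we compute the minimal polynomial of γ. From γ = √210 + √143: γ^2 = 210 + 2√(30030) + 143 = 353 + 2√(30030), so γ^2 - 353 = 2√(30030); squaring, (γ^2 - 353)^2 = 4·30030, i.e. γ^4 - 706γ^2 + 124609 - 120120 = 0, i.e. γ^4 - 706γ^2 + 4489 = 0. So γ is a root of x^4 - 706x^2 + 4489. This polynomial is irreducible over Q: it has no rational root (each ±√210 ± √143 is irrational), and any factorization into two quadratics over Q would force √(30030) ∈ Q (pairing opposite roots) or √210, √143 ∈ Q (other pairings), all impossible. Hence [Q(γ):Q] = 4 = [Q(√210, √143):Q], so Q(γ) = Q(√210, √143).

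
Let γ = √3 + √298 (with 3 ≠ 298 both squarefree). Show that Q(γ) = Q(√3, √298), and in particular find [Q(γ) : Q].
[Q(γ) : Q] = 4 (equivalently, Q(γ) = Q(√3, √298))

Obviously Q(γ) ⊆ Q(√3, √298), and [Q(√3, √298):Q] = 4 (since 3, 298 are distinct squarefree integers > 1 with 894 not a perfect square). To show equality we compute the minimal polynomial of γ. From γ = √3 + √298: γ^2 = 3 + 2√(894) + 298 = 301 + 2√(894), so γ^2 - 301 = 2√(894); squaring, (γ^2 - 301)^2 = 4·894, i.e. γ^4 - 602γ^2 + 90601 - 3576 = 0, i.e. γ^4 - 602γ^2 + 87025 = 0. So γ is a root of x^4 - 602x^2 + 87025. This polynomial is irreducible over Q: it has no rational root (each ±√3 ± √298 is irrational), and any factorization into two quadratics over Q would force √(894) ∈ Q (pairing opposite roots) or √3, √298 ∈ Q (other pairings), all impossible. Hence [Q(γ):Q] = 4 = [Q(√3, √298):Q], so Q(γ) = Q(√3, √298).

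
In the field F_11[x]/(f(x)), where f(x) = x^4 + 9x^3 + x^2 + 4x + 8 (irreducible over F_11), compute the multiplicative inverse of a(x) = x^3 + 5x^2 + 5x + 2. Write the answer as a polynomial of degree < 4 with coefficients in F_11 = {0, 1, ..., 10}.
a(x)^(-1) ≡ 5x^3 + 8x^2 + 5x + 5 (mod f(x))

Since f is irreducible over F_11, F_11[x]/(f) is a field and a(x) ≠ 0 has an inverse. Apply the extended Euclidean algorithm to f(x) and a(x) in F_11[x]: f(x) = (x + 4)·a(x) + (9x^2 + 4x);  a(x) = (5x + 2)·(9x^2 + 4x) + (8x + 2);  (9x^2 + 4x) = (8x + 4)·(8x + 2) + (3). The last nonzero remainder is the constant 3 = gcd(f, a) in F_11. Back-substituting through the division chain expresses 3 = s(x)·a(x) + t(x)·f(x) with s(x) ≡ 4x^3 + 2x^2 + 4x + 4 (mod f), so (4x^3 + 2x^2 + 4x + 4)·a(x) ≡ 3 (mod f). Multiplying by 3^(-1) ≡ 4 in F_11 gives a(x)^(-1) ≡ 4·(4x^3 + 2x^2 + 4x + 4) ≡ 5x^3 + 8x^2 + 5x + 5 (mod f). Check: (x^3 + 5x^2 + 5x + 2)·(5x^3 + 8x^2 + 5x + 5) = 5x^6 + 4x^4 + 3x^3 + 2x + 10 ≡ 1 (mod x^4 + 9x^3 + x^2 + 4x + 8).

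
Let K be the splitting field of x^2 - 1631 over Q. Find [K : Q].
[K : Q] = 2

f(x) = x^2 - 1631 factors as (x - √1631)(x + √1631). The splitting field is K = Q(√1631). Since 1631 is squarefree and > 1, it is not a perfect square, so x^2 - 1631 is irreducible over Q and [Q(√1631) : Q] = 2. Hence [K : Q] = 2.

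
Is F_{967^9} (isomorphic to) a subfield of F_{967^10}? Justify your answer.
No: F_{967^9} is not a subfield of F_{967^10}

F_{p^m} embeds in F_{p^n} iff m | n. Here 9 ∤ 10 (since 10 = 1·9 + 1 with remainder 1 ≠ 0), so F_{967^9} is not a subfield of F_{967^10}. Equivalently: if it were, the tower law would give 9 = [F_{967^9}:F_967] dividing [F_{967^10}:F_967] = 10, contradiction.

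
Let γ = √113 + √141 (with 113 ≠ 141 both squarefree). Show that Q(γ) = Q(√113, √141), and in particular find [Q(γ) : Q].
[Q(γ) : Q] = 4 (equivalently, Q(γ) = Q(√113, √141))

Obviously Q(γ) ⊆ Q(√113, √141), and [Q(√113, √141):Q] = 4 (since 113, 141 are distinct squarefree integers > 1 with 15933 not a perfect square). To show equality we compute the minimal polynomial of γ. From γ = √113 + √141: γ^2 = 113 + 2√(15933) + 141 = 254 + 2√(15933), so γ^2 - 254 = 2√(15933); squaring, (γ^2 - 254)^2 = 4·15933, i.e. γ^4 - 508γ^2 + 64516 - 63732 = 0, i.e. γ^4 - 508γ^2 + 784 = 0. So γ is a root of x^4 - 508x^2 + 784. This polynomial is irreducible over Q: it has no rational root (each ±√113 ± √141 is irrational), and any factorization into two quadratics over Q would force √(15933) ∈ Q (pairing opposite roots) or √113, √141 ∈ Q (other pairings), all impossible. Hence [Q(γ):Q] = 4 = [Q(√113, √141):Q], so Q(γ) = Q(√113, √141).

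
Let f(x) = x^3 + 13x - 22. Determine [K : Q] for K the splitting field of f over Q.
[K : Q] = 6

By the rational root test, any rational root of the monic integer polynomial f(x) = x^3 + 13x - 22 must be an integer dividing the constant term -22, i.e. one of ±{1, 2, 11, 22}. Evaluating: f(1) = -8, f(-1) = -36, f(2) = 12, f(-2) = -56, f(11) = 1452, f(-11) = -1496, f(22) = 10912, f(-22) = -10956; none is 0, so f has no rational root and is therefore irreducible over Q (a cubic with no linear factor over a field is irreducible). For an irreducible cubic, the Galois group is A_3 or S_3 according as the discriminant disc(f) = -4a^3 - 27b^2 = -4·(13)^3 - 27·(-22)^2 = -21856 is or is not a square in Q. Here disc(f) = -21856 is not a perfect square in Q, so the Galois group of f over Q is not contained in A_3 and must be all of S_3. The splitting field has degree |S_3| = 6 over Q, so [K : Q] = 6.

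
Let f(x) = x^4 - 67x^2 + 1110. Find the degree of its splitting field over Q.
[K : Q] = 4

Solving the quadratic in x^2: x^2 = (67 ± √(67^2 - 4·1110))/2 = (67 ± √49)/2 = (67 ± 7)/2, giving x^2 = 30 or x^2 = 37. So f(x) = (x^2 - 30)(x^2 - 37) and the roots of f are ±√30, ±√37. Hence the splitting field is K = Q(√30, √37). Since 30 and 37 are distinct squarefree integers > 1, their product 1110 is not a perfect square, so √37 ∉ Q(√30). By the tower law [K:Q] = [Q(√30,√37):Q(√30)] · [Q(√30):Q] = 2 · 2 = 4.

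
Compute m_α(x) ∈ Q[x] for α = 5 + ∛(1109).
m_α(x) = x^3 - 15x^2 + 75x - 1234

Set β = α - 5 = ∛(1109), so β^3 = 1109. Then (α - 5)^3 - 1109 = 0, i.e. α is a root of g(x) = (x - 5)^3 - 1109 = x^3 - 15x^2 + 75x - 1234. Since g(x) = h(x - 5) where h(x) = x^3 - 1109, and h is irreducible over Q (because 1109 is not a perfect cube, so h has no rational root, and a monic cubic with no rational root is irreducible), g is also irreducible (irreducibility is preserved under the substitution x → x - 5). Hence m_α(x) = x^3 - 15x^2 + 75x - 1234.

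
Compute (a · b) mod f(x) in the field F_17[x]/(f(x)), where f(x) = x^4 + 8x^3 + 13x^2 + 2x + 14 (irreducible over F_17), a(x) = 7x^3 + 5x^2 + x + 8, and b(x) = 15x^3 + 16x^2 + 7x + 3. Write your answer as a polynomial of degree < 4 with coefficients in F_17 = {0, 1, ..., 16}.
a · b ≡ 9x^3 + x^2 + 5x + 14 (mod f(x))

Multiply in F_17[x]: a(x)·b(x) = (7x^3 + 5x^2 + x + 8)·(15x^3 + 16x^2 + 7x + 3) = 3x^6 + 8x^4 + 5x^3 + 14x^2 + 8x + 7. This has degree ≥ 4, so divide by f(x) over F_17: 3x^6 + 8x^4 + 5x^3 + 14x^2 + 8x + 7 = (3x^2 + 10x + 8)·(x^4 + 8x^3 + 13x^2 + 2x + 14) + (9x^3 + x^2 + 5x + 14). Hence a·b ≡ 9x^3 + x^2 + 5x + 14 (mod f). (F_17[x]/(f) is a field with 17^4 = 83521 elements since f is irreducible of degree 4.)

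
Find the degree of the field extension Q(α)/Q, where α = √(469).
[Q(α):Q] = 2

[Q(α):Q] equals the degree of the minimal polynomial of α. Here α^2 = 469 and x^2 - 469 is irreducible (d = 469 is squarefree, ≠ 1, hence not a square), so deg(m_α) = 2. Thus [Q(α):Q] = 2.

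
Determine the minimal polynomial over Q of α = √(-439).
m_α(x) = x^2 + 439

α satisfies α^2 + 439 = 0, so x^2 + 439 annihilates α. Since d = -439 is squarefree and ≠ 1, it is not a perfect square in Q, so x^2 + 439 has no rational root and is therefore irreducible over Q (a degree-2 polynomial over a field is irreducible iff it has no root). Hence m_α(x) = x^2 + 439.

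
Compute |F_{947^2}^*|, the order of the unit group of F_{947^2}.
|F_{947^2}^*| = 896808

F_{947^2} has 947^2 = 896809 elements; its multiplicative group consists of all nonzero elements, so |F_{947^2}^*| = 896809 - 1 = 896808. (It is cyclic since any finite subgroup of the multiplicative group of a field is cyclic.)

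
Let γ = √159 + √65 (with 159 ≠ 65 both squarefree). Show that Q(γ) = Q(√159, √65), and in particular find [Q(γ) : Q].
[Q(γ) : Q] = 4 (equivalently, Q(γ) = Q(√159, √65))

Obviously Q(γ) ⊆ Q(√159, √65), and [Q(√159, √65):Q] = 4 (since 159, 65 are distinct squarefree integers > 1 with 10335 not a perfect square). To show equality we compute the minimal polynomial of γ. From γ = √159 + √65: γ^2 = 159 + 2√(10335) + 65 = 224 + 2√(10335), so γ^2 - 224 = 2√(10335); squaring, (γ^2 - 224)^2 = 4·10335, i.e. γ^4 - 448γ^2 + 50176 - 41340 = 0, i.e. γ^4 - 448γ^2 + 8836 = 0. So γ is a root of x^4 - 448x^2 + 8836. This polynomial is irreducible over Q: it has no rational root (each ±√159 ± √65 is irrational), and any factorization into two quadratics over Q would force √(10335) ∈ Q (pairing opposite roots) or √159, √65 ∈ Q (other pairings), all impossible. Hence [Q(γ):Q] = 4 = [Q(√159, √65):Q], so Q(γ) = Q(√159, √65).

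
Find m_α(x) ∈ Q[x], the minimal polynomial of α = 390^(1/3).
m_α(x) = x^3 - 390

α satisfies α^3 = 390, so x^3 - 390 annihilates α. By the rational root test, a rational root p/q (in lowest terms) of x^3 - 390 would satisfy p^3 = 390 q^3, forcing q = 1 and p^3 = 390; but 390 is not a perfect cube, contradiction. A monic cubic over Q with no rational root is irreducible (any nontrivial factorization would include a linear factor). Hence x^3 - 390 is the minimal polynomial of α, and in particular [Q(α):Q] = 3.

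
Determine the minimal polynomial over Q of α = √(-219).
m_α(x) = x^2 + 219

α satisfies α^2 + 219 = 0, so x^2 + 219 annihilates α. Since d = -219 is squarefree and ≠ 1, it is not a perfect square in Q, so x^2 + 219 has no rational root and is therefore irreducible over Q (a degree-2 polynomial over a field is irreducible iff it has no root). Hence m_α(x) = x^2 + 219.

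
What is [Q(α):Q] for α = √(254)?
[Q(α):Q] = 2

[Q(α):Q] equals the degree of the minimal polynomial of α. Here α^2 = 254 and x^2 - 254 is irreducible (d = 254 is squarefree, ≠ 1, hence not a square), so deg(m_α) = 2. Thus [Q(α):Q] = 2.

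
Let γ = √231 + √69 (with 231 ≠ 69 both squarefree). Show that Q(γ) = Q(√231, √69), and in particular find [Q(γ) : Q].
[Q(γ) : Q] = 4 (equivalently, Q(γ) = Q(√231, √69))

Obviously Q(γ) ⊆ Q(√231, √69), and [Q(√231, √69):Q] = 4 (since 231, 69 are distinct squarefree integers > 1 with 15939 not a perfect square). To show equality we compute the minimal polynomial of γ. From γ = √231 + √69: γ^2 = 231 + 2√(15939) + 69 = 300 + 2√(15939), so γ^2 - 300 = 2√(15939); squaring, (γ^2 - 300)^2 = 4·15939, i.e. γ^4 - 600γ^2 + 90000 - 63756 = 0, i.e. γ^4 - 600γ^2 + 26244 = 0. So γ is a root of x^4 - 600x^2 + 26244. This polynomial is irreducible over Q: it has no rational root (each ±√231 ± √69 is irrational), and any factorization into two quadratics over Q would force √(15939) ∈ Q (pairing opposite roots) or √231, √69 ∈ Q (other pairings), all impossible. Hence [Q(γ):Q] = 4 = [Q(√231, √69):Q], so Q(γ) = Q(√231, √69).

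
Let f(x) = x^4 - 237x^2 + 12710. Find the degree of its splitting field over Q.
[K : Q] = 4

Solving the quadratic in x^2: x^2 = (237 ± √(237^2 - 4·12710))/2 = (237 ± √5329)/2 = (237 ± 73)/2, giving x^2 = 82 or x^2 = 155. So f(x) = (x^2 - 82)(x^2 - 155) and the roots of f are ±√82, ±√155. Hence the splitting field is K = Q(√82, √155). Since 82 and 155 are distinct squarefree integers > 1, their product 12710 is not a perfect square, so √155 ∉ Q(√82). By the tower law [K:Q] = [Q(√82,√155):Q(√82)] · [Q(√82):Q] = 2 · 2 = 4.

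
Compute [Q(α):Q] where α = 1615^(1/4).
[Q(α):Q] = 4

α is a root of x^4 - 1615. By Eisenstein's criterion at the prime p = 5 (which divides the constant term 1615 but p^2 = 25 does not, since 1615 is squarefree), x^4 - 1615 is irreducible over Q. Hence [Q(α):Q] = 4.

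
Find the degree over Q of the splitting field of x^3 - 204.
[K : Q] = 6

The roots of x^3 - 204 are ∛204, ω∛204, ω^2∛204 where ω = e^(2πi/3) is a primitive cube root of unity, so K = Q(∛204, ω). Now [Q(∛204):Q] = 3 (since 204 is not a perfect cube, x^3 - 204 is irreducible) and [Q(ω):Q] = 2. Both 2 and 3 divide [K:Q], and [K:Q] ≤ 3·2 = 6, so [K:Q] = 6. (Equivalently: Q(∛204) ⊂ R but ω ∉ R, so [K : Q(∛204)] = 2.)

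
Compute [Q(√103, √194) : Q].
[Q(√103, √194) : Q] = 4

[Q(√103):Q] = 2 (min poly x^2 - 103, irreducible since 103 is squarefree > 1). For the top step, suppose √194 ∈ Q(√103), say √194 = c + d√103 with c, d ∈ Q. Squaring: 194 = c^2 + 103d^2 + 2cd√103. Since √103 ∉ Q this forces 2cd = 0. If d = 0 then √194 = c ∈ Q, contradicting 194 squarefree > 1. If c = 0 then 194 = 103d^2, so 103·194 = (103d)^2 is a perfect square in Q — but 103·194 = 19982 is not a perfect square (since 103 and 194 are distinct squarefree integers). Contradiction. Hence √194 ∉ Q(√103), so x^2 - 194 stays irreducible over Q(√103) and [Q(√103, √194) : Q(√103)] = 2. By the tower law, [Q(√103, √194) : Q] = 2 · 2 = 4.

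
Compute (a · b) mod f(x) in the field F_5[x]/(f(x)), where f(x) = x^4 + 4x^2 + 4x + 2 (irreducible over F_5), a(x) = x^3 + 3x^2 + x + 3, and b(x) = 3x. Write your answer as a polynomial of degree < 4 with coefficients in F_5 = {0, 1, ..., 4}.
a · b ≡ 4x^3 + x^2 + 2x + 4 (mod f(x))

Multiply in F_5[x]: a(x)·b(x) = (x^3 + 3x^2 + x + 3)·(3x) = 3x^4 + 4x^3 + 3x^2 + 4x. This has degree ≥ 4, so divide by f(x) over F_5: 3x^4 + 4x^3 + 3x^2 + 4x = (3)·(x^4 + 4x^2 + 4x + 2) + (4x^3 + x^2 + 2x + 4). Hence a·b ≡ 4x^3 + x^2 + 2x + 4 (mod f). (F_5[x]/(f) is a field with 5^4 = 625 elements since f is irreducible of degree 4.)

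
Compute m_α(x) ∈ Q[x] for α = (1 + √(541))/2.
m_α(x) = x^2 - x - 135

From 2α - 1 = √(541), squaring gives (2α - 1)^2 = 541, i.e. 4α^2 - 4α + 1 = 541, so α^2 - α + (1 - 541)/4 = 0. Since 541 ≡ 1 (mod 4), (1 - 541)/4 = -135 ∈ Z. The polynomial x^2 - x - 135 has discriminant 1 - 4·(-135) = 541, which is not a perfect square in Q (d = 541 is squarefree and ≠ 1), so x^2 - x - 135 is irreducible over Q. It is the minimal polynomial of α.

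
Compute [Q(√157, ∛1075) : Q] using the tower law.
[Q(√157, ∛1075) : Q] = 6

Let L = Q(√157, ∛1075). Since Q(√157) ⊂ L and [Q(√157):Q] = 2, the tower law gives 2 | [L:Q]. Likewise Q(∛1075) ⊂ L with [Q(∛1075):Q] = 3 (because 1075 is not a perfect cube), so 3 | [L:Q]. As gcd(2,3) = 1, [L:Q] is divisible by 6. Conversely L is generated over Q by √157 and ∛1075, so [L:Q] ≤ 2·3 = 6. Therefore [Q(√157, ∛1075) : Q] = 6.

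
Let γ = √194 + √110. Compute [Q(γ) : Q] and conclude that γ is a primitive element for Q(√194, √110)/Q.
[Q(γ) : Q] = 4 (equivalently, Q(γ) = Q(√194, √110))

Obviously Q(γ) ⊆ Q(√194, √110), and [Q(√194, √110):Q] = 4 (since 194, 110 are distinct squarefree integers > 1 with 21340 not a perfect square). To show equality we compute the minimal polynomial of γ. From γ = √194 + √110: γ^2 = 194 + 2√(21340) + 110 = 304 + 2√(21340), so γ^2 - 304 = 2√(21340); squaring, (γ^2 - 304)^2 = 4·21340, i.e. γ^4 - 608γ^2 + 92416 - 85360 = 0, i.e. γ^4 - 608γ^2 + 7056 = 0. So γ is a root of x^4 - 608x^2 + 7056. This polynomial is irreducible over Q: it has no rational root (each ±√194 ± √110 is irrational), and any factorization into two quadratics over Q would force √(21340) ∈ Q (pairing opposite roots) or √194, √110 ∈ Q (other pairings), all impossible. Hence [Q(γ):Q] = 4 = [Q(√194, √110):Q], so Q(γ) = Q(√194, √110).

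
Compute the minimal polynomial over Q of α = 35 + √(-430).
m_α(x) = x^2 - 70x + 1655

From α - 35 = √(-430), squaring gives (α - 35)^2 = -430, i.e. α^2 - 70α + 1225 = -430, so α^2 - 70α + 1655 = 0. The discriminant of x^2 - 70x + 1655 is (-70)^2 - 4·(1655) = 4900 - 6620 = -1720, and 4·(-430) is not a perfect square in Q since -430 is squarefree and ≠ 1. Hence x^2 - 70x + 1655 is irreducible over Q and is the minimal polynomial of α.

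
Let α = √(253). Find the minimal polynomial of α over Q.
m_α(x) = x^2 - 253

α satisfies α^2 - 253 = 0, so x^2 - 253 annihilates α. Since d = 253 is squarefree and ≠ 1, it is not a perfect square in Q, so x^2 - 253 has no rational root and is therefore irreducible over Q (a degree-2 polynomial over a field is irreducible iff it has no root). Hence m_α(x) = x^2 - 253.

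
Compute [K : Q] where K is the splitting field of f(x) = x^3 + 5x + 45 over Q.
[K : Q] = 6

By the rational root test, any rational root of the monic integer polynomial f(x) = x^3 + 5x + 45 must be an integer dividing the constant term 45, i.e. one of ±{1, 3, 5, 9, 15, 45}. Evaluating: f(1) = 51, f(-1) = 39, f(3) = 87, f(-3) = 3, f(5) = 195, f(-5) = -105, f(9) = 819, f(-9) = -729, f(15) = 3495, f(-15) = -3405, f(45) = 91395, f(-45) = -91305; none is 0, so f has no rational root and is therefore irreducible over Q (a cubic with no linear factor over a field is irreducible). For an irreducible cubic, the Galois group is A_3 or S_3 according as the discriminant disc(f) = -4a^3 - 27b^2 = -4·(5)^3 - 27·(45)^2 = -55175 is or is not a square in Q. Here disc(f) = -55175 is not a perfect square in Q, so the Galois group of f over Q is not contained in A_3 and must be all of S_3. The splitting field has degree |S_3| = 6 over Q, so [K : Q] = 6.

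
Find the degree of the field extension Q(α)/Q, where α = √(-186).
[Q(α):Q] = 2

[Q(α):Q] equals the degree of the minimal polynomial of α. Here α^2 = -186 and x^2 + 186 is irreducible (d = -186 is squarefree, ≠ 1, hence not a square), so deg(m_α) = 2. Thus [Q(α):Q] = 2.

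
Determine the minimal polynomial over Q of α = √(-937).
m_α(x) = x^2 + 937

α satisfies α^2 + 937 = 0, so x^2 + 937 annihilates α. Since d = -937 is squarefree and ≠ 1, it is not a perfect square in Q, so x^2 + 937 has no rational root and is therefore irreducible over Q (a degree-2 polynomial over a field is irreducible iff it has no root). Hence m_α(x) = x^2 + 937.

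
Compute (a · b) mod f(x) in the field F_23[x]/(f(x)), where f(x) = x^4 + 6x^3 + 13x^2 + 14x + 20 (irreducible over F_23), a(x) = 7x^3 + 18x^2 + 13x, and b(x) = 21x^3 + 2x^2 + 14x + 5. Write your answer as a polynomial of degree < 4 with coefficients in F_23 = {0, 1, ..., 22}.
a · b ≡ 11x^3 + 14x^2 + 19x + 7 (mod f(x))

Multiply in F_23[x]: a(x)·b(x) = (7x^3 + 18x^2 + 13x)·(21x^3 + 2x^2 + 14x + 5) = 9x^6 + x^5 + 16x^4 + 14x^3 + 19x^2 + 19x. This has degree ≥ 4, so divide by f(x) over F_23: 9x^6 + x^5 + 16x^4 + 14x^3 + 19x^2 + 19x = (9x^2 + 16x + 10)·(x^4 + 6x^3 + 13x^2 + 14x + 20) + (11x^3 + 14x^2 + 19x + 7). Hence a·b ≡ 11x^3 + 14x^2 + 19x + 7 (mod f). (F_23[x]/(f) is a field with 23^4 = 279841 elements since f is irreducible of degree 4.)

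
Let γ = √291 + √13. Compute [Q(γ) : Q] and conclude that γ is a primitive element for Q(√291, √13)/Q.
[Q(γ) : Q] = 4 (equivalently, Q(γ) = Q(√291, √13))

Obviously Q(γ) ⊆ Q(√291, √13), and [Q(√291, √13):Q] = 4 (since 291, 13 are distinct squarefree integers > 1 with 3783 not a perfect square). To show equality we compute the minimal polynomial of γ. From γ = √291 + √13: γ^2 = 291 + 2√(3783) + 13 = 304 + 2√(3783), so γ^2 - 304 = 2√(3783); squaring, (γ^2 - 304)^2 = 4·3783, i.e. γ^4 - 608γ^2 + 92416 - 15132 = 0, i.e. γ^4 - 608γ^2 + 77284 = 0. So γ is a root of x^4 - 608x^2 + 77284. This polynomial is irreducible over Q: it has no rational root (each ±√291 ± √13 is irrational), and any factorization into two quadratics over Q would force √(3783) ∈ Q (pairing opposite roots) or √291, √13 ∈ Q (other pairings), all impossible. Hence [Q(γ):Q] = 4 = [Q(√291, √13):Q], so Q(γ) = Q(√291, √13).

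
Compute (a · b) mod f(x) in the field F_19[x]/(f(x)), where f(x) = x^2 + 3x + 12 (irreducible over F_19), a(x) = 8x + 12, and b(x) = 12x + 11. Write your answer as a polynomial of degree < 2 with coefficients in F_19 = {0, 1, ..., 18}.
a · b ≡ x + 6 (mod f(x))

Multiply in F_19[x]: a(x)·b(x) = (8x + 12)·(12x + 11) = x^2 + 4x + 18. This has degree ≥ 2, so divide by f(x) over F_19: x^2 + 4x + 18 = (1)·(x^2 + 3x + 12) + (x + 6). Hence a·b ≡ x + 6 (mod f). (F_19[x]/(f) is a field with 19^2 = 361 elements since f is irreducible of degree 2.)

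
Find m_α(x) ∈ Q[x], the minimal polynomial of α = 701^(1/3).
m_α(x) = x^3 - 701

α satisfies α^3 = 701, so x^3 - 701 annihilates α. By the rational root test, a rational root p/q (in lowest terms) of x^3 - 701 would satisfy p^3 = 701 q^3, forcing q = 1 and p^3 = 701; but 701 is not a perfect cube, contradiction. A monic cubic over Q with no rational root is irreducible (any nontrivial factorization would include a linear factor). Hence x^3 - 701 is the minimal polynomial of α, and in particular [Q(α):Q] = 3.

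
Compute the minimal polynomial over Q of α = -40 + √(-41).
m_α(x) = x^2 + 80x + 1641

From α + 40 = √(-41), squaring gives (α + 40)^2 = -41, i.e. α^2 + 80α + 1600 = -41, so α^2 + 80α + 1641 = 0. The discriminant of x^2 + 80x + 1641 is (80)^2 - 4·(1641) = 6400 - 6564 = -164, and 4·(-41) is not a perfect square in Q since -41 is squarefree and ≠ 1. Hence x^2 + 80x + 1641 is irreducible over Q and is the minimal polynomial of α.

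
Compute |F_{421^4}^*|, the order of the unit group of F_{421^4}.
|F_{421^4}^*| = 31414372080

F_{421^4} has 421^4 = 31414372081 elements; its multiplicative group consists of all nonzero elements, so |F_{421^4}^*| = 31414372081 - 1 = 31414372080. (It is cyclic since any finite subgroup of the multiplicative group of a field is cyclic.)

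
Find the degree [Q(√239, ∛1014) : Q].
[Q(√239, ∛1014) : Q] = 6

Let L = Q(√239, ∛1014). Since Q(√239) ⊂ L and [Q(√239):Q] = 2, the tower law gives 2 | [L:Q]. Likewise Q(∛1014) ⊂ L with [Q(∛1014):Q] = 3 (because 1014 is not a perfect cube), so 3 | [L:Q]. As gcd(2,3) = 1, [L:Q] is divisible by 6. Conversely L is generated over Q by √239 and ∛1014, so [L:Q] ≤ 2·3 = 6. Therefore [Q(√239, ∛1014) : Q] = 6.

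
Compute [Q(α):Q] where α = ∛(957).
[Q(α):Q] = 3

The minimal polynomial of α is x^3 - 957, irreducible over Q since 957 is not a perfect cube (so x^3 - 957 has no rational root). Hence [Q(α):Q] = deg(m_α) = 3.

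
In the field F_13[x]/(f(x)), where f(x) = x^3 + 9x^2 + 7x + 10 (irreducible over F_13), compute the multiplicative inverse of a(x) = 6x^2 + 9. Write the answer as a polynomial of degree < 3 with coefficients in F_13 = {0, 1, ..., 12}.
a(x)^(-1) ≡ 7x^2 + 6x (mod f(x))

Since f is irreducible over F_13, F_13[x]/(f) is a field and a(x) ≠ 0 has an inverse. Apply the extended Euclidean algorithm to f(x) and a(x) in F_13[x]: f(x) = (11x + 8)·a(x) + (12x + 3);  a(x) = (7x + 8)·(12x + 3) + (11). The last nonzero remainder is the constant 11 = gcd(f, a) in F_13. Back-substituting through the division chain expresses 11 = s(x)·a(x) + t(x)·f(x) with s(x) ≡ 12x^2 + x (mod f), so (12x^2 + x)·a(x) ≡ 11 (mod f). Multiplying by 11^(-1) ≡ 6 in F_13 gives a(x)^(-1) ≡ 6·(12x^2 + x) ≡ 7x^2 + 6x (mod f). Check: (6x^2 + 9)·(7x^2 + 6x) = 3x^4 + 10x^3 + 11x^2 + 2x ≡ 1 (mod x^3 + 9x^2 + 7x + 10).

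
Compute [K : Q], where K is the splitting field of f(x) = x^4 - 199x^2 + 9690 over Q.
[K : Q] = 4

Solving the quadratic in x^2: x^2 = (199 ± √(199^2 - 4·9690))/2 = (199 ± √841)/2 = (199 ± 29)/2, giving x^2 = 114 or x^2 = 85. So f(x) = (x^2 - 114)(x^2 - 85) and the roots of f are ±√114, ±√85. Hence the splitting field is K = Q(√114, √85). Since 114 and 85 are distinct squarefree integers > 1, their product 9690 is not a perfect square, so √85 ∉ Q(√114). By the tower law [K:Q] = [Q(√114,√85):Q(√114)] · [Q(√114):Q] = 2 · 2 = 4.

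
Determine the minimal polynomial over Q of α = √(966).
m_α(x) = x^2 - 966

α satisfies α^2 - 966 = 0, so x^2 - 966 annihilates α. Since d = 966 is squarefree and ≠ 1, it is not a perfect square in Q, so x^2 - 966 has no rational root and is therefore irreducible over Q (a degree-2 polynomial over a field is irreducible iff it has no root). Hence m_α(x) = x^2 - 966.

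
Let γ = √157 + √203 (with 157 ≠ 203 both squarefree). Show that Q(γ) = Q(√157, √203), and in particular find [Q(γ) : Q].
[Q(γ) : Q] = 4 (equivalently, Q(γ) = Q(√157, √203))

Obviously Q(γ) ⊆ Q(√157, √203), and [Q(√157, √203):Q] = 4 (since 157, 203 are distinct squarefree integers > 1 with 31871 not a perfect square). To show equality we compute the minimal polynomial of γ. From γ = √157 + √203: γ^2 = 157 + 2√(31871) + 203 = 360 + 2√(31871), so γ^2 - 360 = 2√(31871); squaring, (γ^2 - 360)^2 = 4·31871, i.e. γ^4 - 720γ^2 + 129600 - 127484 = 0, i.e. γ^4 - 720γ^2 + 2116 = 0. So γ is a root of x^4 - 720x^2 + 2116. This polynomial is irreducible over Q: it has no rational root (each ±√157 ± √203 is irrational), and any factorization into two quadratics over Q would force √(31871) ∈ Q (pairing opposite roots) or √157, √203 ∈ Q (other pairings), all impossible. Hence [Q(γ):Q] = 4 = [Q(√157, √203):Q], so Q(γ) = Q(√157, √203).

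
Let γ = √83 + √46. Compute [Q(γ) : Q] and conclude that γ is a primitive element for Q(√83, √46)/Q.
[Q(γ) : Q] = 4 (equivalently, Q(γ) = Q(√83, √46))

Obviously Q(γ) ⊆ Q(√83, √46), and [Q(√83, √46):Q] = 4 (since 83, 46 are distinct squarefree integers > 1 with 3818 not a perfect square). To show equality we compute the minimal polynomial of γ. From γ = √83 + √46: γ^2 = 83 + 2√(3818) + 46 = 129 + 2√(3818), so γ^2 - 129 = 2√(3818); squaring, (γ^2 - 129)^2 = 4·3818, i.e. γ^4 - 258γ^2 + 16641 - 15272 = 0, i.e. γ^4 - 258γ^2 + 1369 = 0. So γ is a root of x^4 - 258x^2 + 1369. This polynomial is irreducible over Q: it has no rational root (each ±√83 ± √46 is irrational), and any factorization into two quadratics over Q would force √(3818) ∈ Q (pairing opposite roots) or √83, √46 ∈ Q (other pairings), all impossible. Hence [Q(γ):Q] = 4 = [Q(√83, √46):Q], so Q(γ) = Q(√83, √46).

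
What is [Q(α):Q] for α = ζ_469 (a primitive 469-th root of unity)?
[Q(α):Q] = 396

The minimal polynomial of ζ_469 over Q is the 469-th cyclotomic polynomial Φ_469(x), which is irreducible over Q and has degree φ(469) = 396. Hence [Q(α):Q] = φ(469) = 396.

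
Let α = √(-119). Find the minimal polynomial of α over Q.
m_α(x) = x^2 + 119

α satisfies α^2 + 119 = 0, so x^2 + 119 annihilates α. Since d = -119 is squarefree and ≠ 1, it is not a perfect square in Q, so x^2 + 119 has no rational root and is therefore irreducible over Q (a degree-2 polynomial over a field is irreducible iff it has no root). Hence m_α(x) = x^2 + 119.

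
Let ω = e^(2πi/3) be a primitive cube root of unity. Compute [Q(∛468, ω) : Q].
[Q(∛468, ω) : Q] = 6

[Q(∛468):Q] = 3 (min poly x^3 - 468, irreducible since 468 is not a perfect cube). [Q(ω):Q] = 2 (min poly x^2 + x + 1). Since Q(∛468) ⊂ R and ω ∉ R, we have ω ∉ Q(∛468), so x^2 + x + 1 remains irreducible over Q(∛468) and [Q(∛468, ω) : Q(∛468)] = 2. By the tower law, [Q(∛468, ω) : Q] = 3 · 2 = 6. (In fact Q(∛468, ω) is the splitting field of x^3 - 468 over Q.)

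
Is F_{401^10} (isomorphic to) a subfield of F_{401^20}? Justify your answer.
Yes: F_{401^10} is a subfield of F_{401^20}

F_{p^m} embeds in F_{p^n} iff m | n (since F_{p^n} is the splitting field of x^(p^n) - x, and F_{p^m} ⊂ F_{p^n} forces p^n to be a power of p^m, i.e. m | n; conversely if m | n then every root of x^(p^m) - x is a root of x^(p^n) - x). Here 10 | 20 (since 20 = 2·10), so F_{401^10} is a subfield of F_{401^20}, and [F_{401^20} : F_{401^10}] = 20/10 = 2.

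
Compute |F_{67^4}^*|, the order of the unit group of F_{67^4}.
|F_{67^4}^*| = 20151120

F_{67^4} has 67^4 = 20151121 elements; its multiplicative group consists of all nonzero elements, so |F_{67^4}^*| = 20151121 - 1 = 20151120. (It is cyclic since any finite subgroup of the multiplicative group of a field is cyclic.)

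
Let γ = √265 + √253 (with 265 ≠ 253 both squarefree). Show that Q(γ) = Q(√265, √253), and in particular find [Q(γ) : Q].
[Q(γ) : Q] = 4 (equivalently, Q(γ) = Q(√265, √253))

Obviously Q(γ) ⊆ Q(√265, √253), and [Q(√265, √253):Q] = 4 (since 265, 253 are distinct squarefree integers > 1 with 67045 not a perfect square). To show equality we compute the minimal polynomial of γ. From γ = √265 + √253: γ^2 = 265 + 2√(67045) + 253 = 518 + 2√(67045), so γ^2 - 518 = 2√(67045); squaring, (γ^2 - 518)^2 = 4·67045, i.e. γ^4 - 1036γ^2 + 268324 - 268180 = 0, i.e. γ^4 - 1036γ^2 + 144 = 0. So γ is a root of x^4 - 1036x^2 + 144. This polynomial is irreducible over Q: it has no rational root (each ±√265 ± √253 is irrational), and any factorization into two quadratics over Q would force √(67045) ∈ Q (pairing opposite roots) or √265, √253 ∈ Q (other pairings), all impossible. Hence [Q(γ):Q] = 4 = [Q(√265, √253):Q], so Q(γ) = Q(√265, √253).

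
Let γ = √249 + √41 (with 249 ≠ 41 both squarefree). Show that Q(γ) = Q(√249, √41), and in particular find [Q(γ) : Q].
[Q(γ) : Q] = 4 (equivalently, Q(γ) = Q(√249, √41))

Obviously Q(γ) ⊆ Q(√249, √41), and [Q(√249, √41):Q] = 4 (since 249, 41 are distinct squarefree integers > 1 with 10209 not a perfect square). To show equality we compute the minimal polynomial of γ. From γ = √249 + √41: γ^2 = 249 + 2√(10209) + 41 = 290 + 2√(10209), so γ^2 - 290 = 2√(10209); squaring, (γ^2 - 290)^2 = 4·10209, i.e. γ^4 - 580γ^2 + 84100 - 40836 = 0, i.e. γ^4 - 580γ^2 + 43264 = 0. So γ is a root of x^4 - 580x^2 + 43264. This polynomial is irreducible over Q: it has no rational root (each ±√249 ± √41 is irrational), and any factorization into two quadratics over Q would force √(10209) ∈ Q (pairing opposite roots) or √249, √41 ∈ Q (other pairings), all impossible. Hence [Q(γ):Q] = 4 = [Q(√249, √41):Q], so Q(γ) = Q(√249, √41).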